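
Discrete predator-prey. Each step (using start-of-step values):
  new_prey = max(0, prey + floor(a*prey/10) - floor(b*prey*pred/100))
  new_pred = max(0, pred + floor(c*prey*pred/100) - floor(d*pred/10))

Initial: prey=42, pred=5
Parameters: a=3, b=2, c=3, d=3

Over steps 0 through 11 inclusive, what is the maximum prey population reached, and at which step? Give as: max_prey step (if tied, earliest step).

Answer: 55 2

Derivation:
Step 1: prey: 42+12-4=50; pred: 5+6-1=10
Step 2: prey: 50+15-10=55; pred: 10+15-3=22
Step 3: prey: 55+16-24=47; pred: 22+36-6=52
Step 4: prey: 47+14-48=13; pred: 52+73-15=110
Step 5: prey: 13+3-28=0; pred: 110+42-33=119
Step 6: prey: 0+0-0=0; pred: 119+0-35=84
Step 7: prey: 0+0-0=0; pred: 84+0-25=59
Step 8: prey: 0+0-0=0; pred: 59+0-17=42
Step 9: prey: 0+0-0=0; pred: 42+0-12=30
Step 10: prey: 0+0-0=0; pred: 30+0-9=21
Step 11: prey: 0+0-0=0; pred: 21+0-6=15
Max prey = 55 at step 2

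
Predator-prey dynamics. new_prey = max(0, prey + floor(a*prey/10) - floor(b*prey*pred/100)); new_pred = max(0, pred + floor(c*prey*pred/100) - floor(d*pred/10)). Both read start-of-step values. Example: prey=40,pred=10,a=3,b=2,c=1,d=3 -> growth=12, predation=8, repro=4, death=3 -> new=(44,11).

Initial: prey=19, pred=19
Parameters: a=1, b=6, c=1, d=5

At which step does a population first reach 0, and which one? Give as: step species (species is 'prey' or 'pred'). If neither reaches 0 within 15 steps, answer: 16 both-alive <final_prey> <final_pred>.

Step 1: prey: 19+1-21=0; pred: 19+3-9=13
First extinction: prey at step 1

Answer: 1 prey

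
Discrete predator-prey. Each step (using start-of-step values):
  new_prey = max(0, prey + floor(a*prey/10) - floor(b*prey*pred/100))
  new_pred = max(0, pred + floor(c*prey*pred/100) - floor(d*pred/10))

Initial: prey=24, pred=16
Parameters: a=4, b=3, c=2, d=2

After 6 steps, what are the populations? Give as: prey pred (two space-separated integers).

Answer: 2 23

Derivation:
Step 1: prey: 24+9-11=22; pred: 16+7-3=20
Step 2: prey: 22+8-13=17; pred: 20+8-4=24
Step 3: prey: 17+6-12=11; pred: 24+8-4=28
Step 4: prey: 11+4-9=6; pred: 28+6-5=29
Step 5: prey: 6+2-5=3; pred: 29+3-5=27
Step 6: prey: 3+1-2=2; pred: 27+1-5=23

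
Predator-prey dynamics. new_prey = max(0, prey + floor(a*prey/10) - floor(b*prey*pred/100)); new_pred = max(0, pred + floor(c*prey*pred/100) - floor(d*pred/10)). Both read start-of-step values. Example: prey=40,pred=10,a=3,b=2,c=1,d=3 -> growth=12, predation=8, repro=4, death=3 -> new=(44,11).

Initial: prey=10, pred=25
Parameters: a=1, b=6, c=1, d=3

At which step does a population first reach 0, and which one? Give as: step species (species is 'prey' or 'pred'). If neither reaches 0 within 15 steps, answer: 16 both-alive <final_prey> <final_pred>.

Answer: 1 prey

Derivation:
Step 1: prey: 10+1-15=0; pred: 25+2-7=20
First extinction: prey at step 1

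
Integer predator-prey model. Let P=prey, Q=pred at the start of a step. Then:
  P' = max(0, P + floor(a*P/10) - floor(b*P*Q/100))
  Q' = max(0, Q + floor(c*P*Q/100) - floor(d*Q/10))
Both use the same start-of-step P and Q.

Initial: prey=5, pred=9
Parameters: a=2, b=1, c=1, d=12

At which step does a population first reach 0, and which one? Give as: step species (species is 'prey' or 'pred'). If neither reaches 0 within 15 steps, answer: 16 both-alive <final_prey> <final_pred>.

Step 1: prey: 5+1-0=6; pred: 9+0-10=0
First extinction: pred at step 1

Answer: 1 pred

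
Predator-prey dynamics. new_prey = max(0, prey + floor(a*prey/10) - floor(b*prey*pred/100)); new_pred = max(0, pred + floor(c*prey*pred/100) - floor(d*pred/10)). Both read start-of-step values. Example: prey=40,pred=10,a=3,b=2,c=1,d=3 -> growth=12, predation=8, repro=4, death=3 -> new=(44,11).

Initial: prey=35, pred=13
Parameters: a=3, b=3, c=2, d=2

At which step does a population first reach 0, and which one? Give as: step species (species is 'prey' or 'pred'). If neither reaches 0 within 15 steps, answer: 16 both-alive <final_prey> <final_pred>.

Answer: 5 prey

Derivation:
Step 1: prey: 35+10-13=32; pred: 13+9-2=20
Step 2: prey: 32+9-19=22; pred: 20+12-4=28
Step 3: prey: 22+6-18=10; pred: 28+12-5=35
Step 4: prey: 10+3-10=3; pred: 35+7-7=35
Step 5: prey: 3+0-3=0; pred: 35+2-7=30
First extinction: prey at step 5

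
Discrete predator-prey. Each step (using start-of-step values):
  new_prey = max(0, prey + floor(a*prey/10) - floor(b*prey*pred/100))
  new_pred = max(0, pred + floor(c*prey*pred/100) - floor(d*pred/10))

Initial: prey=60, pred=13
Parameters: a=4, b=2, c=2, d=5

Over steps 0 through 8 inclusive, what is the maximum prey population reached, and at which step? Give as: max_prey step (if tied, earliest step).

Step 1: prey: 60+24-15=69; pred: 13+15-6=22
Step 2: prey: 69+27-30=66; pred: 22+30-11=41
Step 3: prey: 66+26-54=38; pred: 41+54-20=75
Step 4: prey: 38+15-57=0; pred: 75+57-37=95
Step 5: prey: 0+0-0=0; pred: 95+0-47=48
Step 6: prey: 0+0-0=0; pred: 48+0-24=24
Step 7: prey: 0+0-0=0; pred: 24+0-12=12
Step 8: prey: 0+0-0=0; pred: 12+0-6=6
Max prey = 69 at step 1

Answer: 69 1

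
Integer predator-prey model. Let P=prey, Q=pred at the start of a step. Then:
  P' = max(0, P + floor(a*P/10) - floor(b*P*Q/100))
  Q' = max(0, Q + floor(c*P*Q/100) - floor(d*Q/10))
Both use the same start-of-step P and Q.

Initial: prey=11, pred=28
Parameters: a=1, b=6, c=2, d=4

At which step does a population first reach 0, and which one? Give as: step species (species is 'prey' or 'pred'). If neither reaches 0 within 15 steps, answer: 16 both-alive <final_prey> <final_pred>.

Answer: 1 prey

Derivation:
Step 1: prey: 11+1-18=0; pred: 28+6-11=23
First extinction: prey at step 1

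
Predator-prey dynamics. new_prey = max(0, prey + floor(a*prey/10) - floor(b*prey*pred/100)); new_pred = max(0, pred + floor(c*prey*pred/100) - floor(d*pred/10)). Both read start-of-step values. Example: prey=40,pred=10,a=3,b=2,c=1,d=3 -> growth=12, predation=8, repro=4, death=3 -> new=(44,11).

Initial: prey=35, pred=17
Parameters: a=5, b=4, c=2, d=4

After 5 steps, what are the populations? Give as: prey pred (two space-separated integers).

Answer: 3 13

Derivation:
Step 1: prey: 35+17-23=29; pred: 17+11-6=22
Step 2: prey: 29+14-25=18; pred: 22+12-8=26
Step 3: prey: 18+9-18=9; pred: 26+9-10=25
Step 4: prey: 9+4-9=4; pred: 25+4-10=19
Step 5: prey: 4+2-3=3; pred: 19+1-7=13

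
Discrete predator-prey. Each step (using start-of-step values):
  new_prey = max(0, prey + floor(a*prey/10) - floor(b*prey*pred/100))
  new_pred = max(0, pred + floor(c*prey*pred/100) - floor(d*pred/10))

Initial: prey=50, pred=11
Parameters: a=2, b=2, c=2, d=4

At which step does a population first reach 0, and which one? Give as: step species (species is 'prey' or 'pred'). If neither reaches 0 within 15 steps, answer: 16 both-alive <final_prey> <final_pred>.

Step 1: prey: 50+10-11=49; pred: 11+11-4=18
Step 2: prey: 49+9-17=41; pred: 18+17-7=28
Step 3: prey: 41+8-22=27; pred: 28+22-11=39
Step 4: prey: 27+5-21=11; pred: 39+21-15=45
Step 5: prey: 11+2-9=4; pred: 45+9-18=36
Step 6: prey: 4+0-2=2; pred: 36+2-14=24
Step 7: prey: 2+0-0=2; pred: 24+0-9=15
Step 8: prey: 2+0-0=2; pred: 15+0-6=9
Step 9: prey: 2+0-0=2; pred: 9+0-3=6
Step 10: prey: 2+0-0=2; pred: 6+0-2=4
Step 11: prey: 2+0-0=2; pred: 4+0-1=3
Step 12: prey: 2+0-0=2; pred: 3+0-1=2
Step 13: prey: 2+0-0=2; pred: 2+0-0=2
Steps 14-15: state stable at prey=2, pred=2 (no change)
No extinction within 15 steps

Answer: 16 both-alive 2 2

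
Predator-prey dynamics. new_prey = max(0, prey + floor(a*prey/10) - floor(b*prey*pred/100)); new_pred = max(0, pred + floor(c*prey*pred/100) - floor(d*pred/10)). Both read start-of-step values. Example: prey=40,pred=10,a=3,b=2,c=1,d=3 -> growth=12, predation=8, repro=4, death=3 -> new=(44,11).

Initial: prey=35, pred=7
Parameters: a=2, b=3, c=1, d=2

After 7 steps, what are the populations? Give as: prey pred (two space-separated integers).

Step 1: prey: 35+7-7=35; pred: 7+2-1=8
Step 2: prey: 35+7-8=34; pred: 8+2-1=9
Step 3: prey: 34+6-9=31; pred: 9+3-1=11
Step 4: prey: 31+6-10=27; pred: 11+3-2=12
Step 5: prey: 27+5-9=23; pred: 12+3-2=13
Step 6: prey: 23+4-8=19; pred: 13+2-2=13
Step 7: prey: 19+3-7=15; pred: 13+2-2=13

Answer: 15 13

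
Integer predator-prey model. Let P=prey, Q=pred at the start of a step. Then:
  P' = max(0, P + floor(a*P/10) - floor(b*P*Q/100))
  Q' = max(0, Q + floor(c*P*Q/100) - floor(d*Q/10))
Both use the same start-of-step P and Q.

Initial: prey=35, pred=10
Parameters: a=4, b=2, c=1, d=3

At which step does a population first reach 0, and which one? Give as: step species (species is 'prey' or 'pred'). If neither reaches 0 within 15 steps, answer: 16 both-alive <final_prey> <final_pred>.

Answer: 16 both-alive 1 7

Derivation:
Step 1: prey: 35+14-7=42; pred: 10+3-3=10
Step 2: prey: 42+16-8=50; pred: 10+4-3=11
Step 3: prey: 50+20-11=59; pred: 11+5-3=13
Step 4: prey: 59+23-15=67; pred: 13+7-3=17
Step 5: prey: 67+26-22=71; pred: 17+11-5=23
Step 6: prey: 71+28-32=67; pred: 23+16-6=33
Step 7: prey: 67+26-44=49; pred: 33+22-9=46
Step 8: prey: 49+19-45=23; pred: 46+22-13=55
Step 9: prey: 23+9-25=7; pred: 55+12-16=51
Step 10: prey: 7+2-7=2; pred: 51+3-15=39
Step 11: prey: 2+0-1=1; pred: 39+0-11=28
Step 12: prey: 1+0-0=1; pred: 28+0-8=20
Step 13: prey: 1+0-0=1; pred: 20+0-6=14
Step 14: prey: 1+0-0=1; pred: 14+0-4=10
Step 15: prey: 1+0-0=1; pred: 10+0-3=7
No extinction within 15 steps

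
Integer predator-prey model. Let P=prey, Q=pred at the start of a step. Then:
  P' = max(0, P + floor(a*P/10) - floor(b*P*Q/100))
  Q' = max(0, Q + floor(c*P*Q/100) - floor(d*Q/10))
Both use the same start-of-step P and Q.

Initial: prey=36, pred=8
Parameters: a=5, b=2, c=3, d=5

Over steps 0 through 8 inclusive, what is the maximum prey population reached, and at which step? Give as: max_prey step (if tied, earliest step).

Step 1: prey: 36+18-5=49; pred: 8+8-4=12
Step 2: prey: 49+24-11=62; pred: 12+17-6=23
Step 3: prey: 62+31-28=65; pred: 23+42-11=54
Step 4: prey: 65+32-70=27; pred: 54+105-27=132
Step 5: prey: 27+13-71=0; pred: 132+106-66=172
Step 6: prey: 0+0-0=0; pred: 172+0-86=86
Step 7: prey: 0+0-0=0; pred: 86+0-43=43
Step 8: prey: 0+0-0=0; pred: 43+0-21=22
Max prey = 65 at step 3

Answer: 65 3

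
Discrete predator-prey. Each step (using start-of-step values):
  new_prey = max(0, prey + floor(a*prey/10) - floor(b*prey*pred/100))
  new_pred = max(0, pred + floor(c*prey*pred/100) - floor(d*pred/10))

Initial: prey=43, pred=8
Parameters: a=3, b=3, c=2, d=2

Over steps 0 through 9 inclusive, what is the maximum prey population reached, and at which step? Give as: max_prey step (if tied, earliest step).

Answer: 45 1

Derivation:
Step 1: prey: 43+12-10=45; pred: 8+6-1=13
Step 2: prey: 45+13-17=41; pred: 13+11-2=22
Step 3: prey: 41+12-27=26; pred: 22+18-4=36
Step 4: prey: 26+7-28=5; pred: 36+18-7=47
Step 5: prey: 5+1-7=0; pred: 47+4-9=42
Step 6: prey: 0+0-0=0; pred: 42+0-8=34
Step 7: prey: 0+0-0=0; pred: 34+0-6=28
Step 8: prey: 0+0-0=0; pred: 28+0-5=23
Step 9: prey: 0+0-0=0; pred: 23+0-4=19
Max prey = 45 at step 1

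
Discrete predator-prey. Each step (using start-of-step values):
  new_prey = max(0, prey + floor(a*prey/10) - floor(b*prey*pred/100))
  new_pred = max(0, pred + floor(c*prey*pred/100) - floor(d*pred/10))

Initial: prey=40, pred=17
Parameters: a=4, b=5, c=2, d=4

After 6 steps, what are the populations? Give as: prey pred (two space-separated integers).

Step 1: prey: 40+16-34=22; pred: 17+13-6=24
Step 2: prey: 22+8-26=4; pred: 24+10-9=25
Step 3: prey: 4+1-5=0; pred: 25+2-10=17
Step 4: prey: 0+0-0=0; pred: 17+0-6=11
Step 5: prey: 0+0-0=0; pred: 11+0-4=7
Step 6: prey: 0+0-0=0; pred: 7+0-2=5

Answer: 0 5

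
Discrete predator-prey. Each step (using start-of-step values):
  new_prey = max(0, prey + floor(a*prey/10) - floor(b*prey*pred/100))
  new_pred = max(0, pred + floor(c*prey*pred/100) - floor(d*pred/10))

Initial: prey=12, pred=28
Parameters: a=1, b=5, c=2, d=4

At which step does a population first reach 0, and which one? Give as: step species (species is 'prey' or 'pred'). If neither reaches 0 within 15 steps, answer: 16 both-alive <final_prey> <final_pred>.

Answer: 1 prey

Derivation:
Step 1: prey: 12+1-16=0; pred: 28+6-11=23
First extinction: prey at step 1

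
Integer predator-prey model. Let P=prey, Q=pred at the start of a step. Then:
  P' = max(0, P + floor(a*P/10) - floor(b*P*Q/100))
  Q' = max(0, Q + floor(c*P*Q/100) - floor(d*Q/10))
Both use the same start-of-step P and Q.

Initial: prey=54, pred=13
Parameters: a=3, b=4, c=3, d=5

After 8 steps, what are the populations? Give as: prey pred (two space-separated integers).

Answer: 0 2

Derivation:
Step 1: prey: 54+16-28=42; pred: 13+21-6=28
Step 2: prey: 42+12-47=7; pred: 28+35-14=49
Step 3: prey: 7+2-13=0; pred: 49+10-24=35
Step 4: prey: 0+0-0=0; pred: 35+0-17=18
Step 5: prey: 0+0-0=0; pred: 18+0-9=9
Step 6: prey: 0+0-0=0; pred: 9+0-4=5
Step 7: prey: 0+0-0=0; pred: 5+0-2=3
Step 8: prey: 0+0-0=0; pred: 3+0-1=2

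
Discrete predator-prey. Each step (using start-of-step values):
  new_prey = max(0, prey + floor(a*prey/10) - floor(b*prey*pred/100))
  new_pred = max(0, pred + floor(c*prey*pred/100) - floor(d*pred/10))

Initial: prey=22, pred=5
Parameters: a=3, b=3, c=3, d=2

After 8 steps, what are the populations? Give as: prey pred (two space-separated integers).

Answer: 0 31

Derivation:
Step 1: prey: 22+6-3=25; pred: 5+3-1=7
Step 2: prey: 25+7-5=27; pred: 7+5-1=11
Step 3: prey: 27+8-8=27; pred: 11+8-2=17
Step 4: prey: 27+8-13=22; pred: 17+13-3=27
Step 5: prey: 22+6-17=11; pred: 27+17-5=39
Step 6: prey: 11+3-12=2; pred: 39+12-7=44
Step 7: prey: 2+0-2=0; pred: 44+2-8=38
Step 8: prey: 0+0-0=0; pred: 38+0-7=31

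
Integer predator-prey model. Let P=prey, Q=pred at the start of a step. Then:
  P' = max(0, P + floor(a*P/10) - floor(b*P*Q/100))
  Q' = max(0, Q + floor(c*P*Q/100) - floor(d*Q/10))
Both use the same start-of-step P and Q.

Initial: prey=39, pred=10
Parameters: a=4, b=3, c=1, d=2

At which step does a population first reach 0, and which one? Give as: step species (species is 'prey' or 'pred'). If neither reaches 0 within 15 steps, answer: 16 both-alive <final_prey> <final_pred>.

Answer: 16 both-alive 4 8

Derivation:
Step 1: prey: 39+15-11=43; pred: 10+3-2=11
Step 2: prey: 43+17-14=46; pred: 11+4-2=13
Step 3: prey: 46+18-17=47; pred: 13+5-2=16
Step 4: prey: 47+18-22=43; pred: 16+7-3=20
Step 5: prey: 43+17-25=35; pred: 20+8-4=24
Step 6: prey: 35+14-25=24; pred: 24+8-4=28
Step 7: prey: 24+9-20=13; pred: 28+6-5=29
Step 8: prey: 13+5-11=7; pred: 29+3-5=27
Step 9: prey: 7+2-5=4; pred: 27+1-5=23
Step 10: prey: 4+1-2=3; pred: 23+0-4=19
Step 11: prey: 3+1-1=3; pred: 19+0-3=16
Step 12: prey: 3+1-1=3; pred: 16+0-3=13
Step 13: prey: 3+1-1=3; pred: 13+0-2=11
Step 14: prey: 3+1-0=4; pred: 11+0-2=9
Step 15: prey: 4+1-1=4; pred: 9+0-1=8
No extinction within 15 steps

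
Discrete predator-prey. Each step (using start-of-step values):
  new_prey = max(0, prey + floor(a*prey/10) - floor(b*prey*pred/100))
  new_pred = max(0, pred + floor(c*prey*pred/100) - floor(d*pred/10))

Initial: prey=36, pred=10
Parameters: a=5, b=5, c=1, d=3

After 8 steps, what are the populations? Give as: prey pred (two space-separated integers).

Step 1: prey: 36+18-18=36; pred: 10+3-3=10
Step 2: prey: 36+18-18=36; pred: 10+3-3=10
Step 3: prey: 36+18-18=36; pred: 10+3-3=10
Step 4: prey: 36+18-18=36; pred: 10+3-3=10
Step 5: prey: 36+18-18=36; pred: 10+3-3=10
Step 6: prey: 36+18-18=36; pred: 10+3-3=10
Step 7: prey: 36+18-18=36; pred: 10+3-3=10
Step 8: prey: 36+18-18=36; pred: 10+3-3=10

Answer: 36 10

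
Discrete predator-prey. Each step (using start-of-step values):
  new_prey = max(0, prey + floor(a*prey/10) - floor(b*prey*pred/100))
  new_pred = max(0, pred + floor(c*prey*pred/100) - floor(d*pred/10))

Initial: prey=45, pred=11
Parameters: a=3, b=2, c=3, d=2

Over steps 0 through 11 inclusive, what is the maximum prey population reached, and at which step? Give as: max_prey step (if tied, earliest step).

Answer: 49 1

Derivation:
Step 1: prey: 45+13-9=49; pred: 11+14-2=23
Step 2: prey: 49+14-22=41; pred: 23+33-4=52
Step 3: prey: 41+12-42=11; pred: 52+63-10=105
Step 4: prey: 11+3-23=0; pred: 105+34-21=118
Step 5: prey: 0+0-0=0; pred: 118+0-23=95
Step 6: prey: 0+0-0=0; pred: 95+0-19=76
Step 7: prey: 0+0-0=0; pred: 76+0-15=61
Step 8: prey: 0+0-0=0; pred: 61+0-12=49
Step 9: prey: 0+0-0=0; pred: 49+0-9=40
Step 10: prey: 0+0-0=0; pred: 40+0-8=32
Step 11: prey: 0+0-0=0; pred: 32+0-6=26
Max prey = 49 at step 1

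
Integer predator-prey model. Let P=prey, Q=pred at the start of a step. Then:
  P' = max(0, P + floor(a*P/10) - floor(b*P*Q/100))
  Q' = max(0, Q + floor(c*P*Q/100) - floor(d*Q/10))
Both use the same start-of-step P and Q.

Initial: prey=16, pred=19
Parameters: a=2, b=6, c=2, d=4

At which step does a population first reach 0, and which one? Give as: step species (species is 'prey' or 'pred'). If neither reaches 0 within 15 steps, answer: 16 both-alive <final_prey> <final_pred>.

Answer: 2 prey

Derivation:
Step 1: prey: 16+3-18=1; pred: 19+6-7=18
Step 2: prey: 1+0-1=0; pred: 18+0-7=11
First extinction: prey at step 2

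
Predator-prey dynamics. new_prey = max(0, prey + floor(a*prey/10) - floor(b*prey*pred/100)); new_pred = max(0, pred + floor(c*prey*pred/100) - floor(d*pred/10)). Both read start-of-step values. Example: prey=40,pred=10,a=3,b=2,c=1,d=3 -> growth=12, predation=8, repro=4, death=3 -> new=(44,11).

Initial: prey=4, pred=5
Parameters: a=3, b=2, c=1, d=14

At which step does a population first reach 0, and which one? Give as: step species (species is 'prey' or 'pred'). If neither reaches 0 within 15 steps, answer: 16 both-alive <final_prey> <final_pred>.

Step 1: prey: 4+1-0=5; pred: 5+0-7=0
First extinction: pred at step 1

Answer: 1 pred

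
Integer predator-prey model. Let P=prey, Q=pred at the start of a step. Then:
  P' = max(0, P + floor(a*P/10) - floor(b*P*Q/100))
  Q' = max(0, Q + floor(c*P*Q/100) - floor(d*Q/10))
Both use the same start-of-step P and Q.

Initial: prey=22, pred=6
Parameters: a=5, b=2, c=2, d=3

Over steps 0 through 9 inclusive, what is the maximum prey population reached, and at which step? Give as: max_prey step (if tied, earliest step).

Step 1: prey: 22+11-2=31; pred: 6+2-1=7
Step 2: prey: 31+15-4=42; pred: 7+4-2=9
Step 3: prey: 42+21-7=56; pred: 9+7-2=14
Step 4: prey: 56+28-15=69; pred: 14+15-4=25
Step 5: prey: 69+34-34=69; pred: 25+34-7=52
Step 6: prey: 69+34-71=32; pred: 52+71-15=108
Step 7: prey: 32+16-69=0; pred: 108+69-32=145
Step 8: prey: 0+0-0=0; pred: 145+0-43=102
Step 9: prey: 0+0-0=0; pred: 102+0-30=72
Max prey = 69 at step 4

Answer: 69 4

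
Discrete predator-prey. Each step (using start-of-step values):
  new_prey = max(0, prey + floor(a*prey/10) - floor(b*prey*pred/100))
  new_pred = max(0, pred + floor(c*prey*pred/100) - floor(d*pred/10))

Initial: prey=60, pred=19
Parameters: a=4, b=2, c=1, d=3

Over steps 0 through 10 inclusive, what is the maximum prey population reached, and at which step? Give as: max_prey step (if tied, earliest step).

Answer: 62 1

Derivation:
Step 1: prey: 60+24-22=62; pred: 19+11-5=25
Step 2: prey: 62+24-31=55; pred: 25+15-7=33
Step 3: prey: 55+22-36=41; pred: 33+18-9=42
Step 4: prey: 41+16-34=23; pred: 42+17-12=47
Step 5: prey: 23+9-21=11; pred: 47+10-14=43
Step 6: prey: 11+4-9=6; pred: 43+4-12=35
Step 7: prey: 6+2-4=4; pred: 35+2-10=27
Step 8: prey: 4+1-2=3; pred: 27+1-8=20
Step 9: prey: 3+1-1=3; pred: 20+0-6=14
Step 10: prey: 3+1-0=4; pred: 14+0-4=10
Max prey = 62 at step 1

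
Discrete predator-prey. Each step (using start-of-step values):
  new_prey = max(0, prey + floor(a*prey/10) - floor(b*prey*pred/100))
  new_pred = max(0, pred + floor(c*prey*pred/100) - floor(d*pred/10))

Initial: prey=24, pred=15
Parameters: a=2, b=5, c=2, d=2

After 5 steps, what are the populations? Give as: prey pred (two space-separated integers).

Answer: 1 12

Derivation:
Step 1: prey: 24+4-18=10; pred: 15+7-3=19
Step 2: prey: 10+2-9=3; pred: 19+3-3=19
Step 3: prey: 3+0-2=1; pred: 19+1-3=17
Step 4: prey: 1+0-0=1; pred: 17+0-3=14
Step 5: prey: 1+0-0=1; pred: 14+0-2=12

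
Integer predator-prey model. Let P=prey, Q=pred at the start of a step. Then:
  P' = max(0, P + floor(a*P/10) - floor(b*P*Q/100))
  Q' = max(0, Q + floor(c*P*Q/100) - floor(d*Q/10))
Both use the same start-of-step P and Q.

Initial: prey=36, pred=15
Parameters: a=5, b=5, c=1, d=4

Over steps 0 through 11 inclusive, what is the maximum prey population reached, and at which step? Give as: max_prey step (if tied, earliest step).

Step 1: prey: 36+18-27=27; pred: 15+5-6=14
Step 2: prey: 27+13-18=22; pred: 14+3-5=12
Step 3: prey: 22+11-13=20; pred: 12+2-4=10
Step 4: prey: 20+10-10=20; pred: 10+2-4=8
Step 5: prey: 20+10-8=22; pred: 8+1-3=6
Step 6: prey: 22+11-6=27; pred: 6+1-2=5
Step 7: prey: 27+13-6=34; pred: 5+1-2=4
Step 8: prey: 34+17-6=45; pred: 4+1-1=4
Step 9: prey: 45+22-9=58; pred: 4+1-1=4
Step 10: prey: 58+29-11=76; pred: 4+2-1=5
Step 11: prey: 76+38-19=95; pred: 5+3-2=6
Max prey = 95 at step 11

Answer: 95 11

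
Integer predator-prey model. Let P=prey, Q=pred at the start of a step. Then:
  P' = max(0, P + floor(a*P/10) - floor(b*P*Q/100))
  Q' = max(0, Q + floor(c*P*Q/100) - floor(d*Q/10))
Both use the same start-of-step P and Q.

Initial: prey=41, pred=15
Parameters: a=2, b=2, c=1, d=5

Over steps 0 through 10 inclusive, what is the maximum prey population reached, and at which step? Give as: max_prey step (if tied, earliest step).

Answer: 61 10

Derivation:
Step 1: prey: 41+8-12=37; pred: 15+6-7=14
Step 2: prey: 37+7-10=34; pred: 14+5-7=12
Step 3: prey: 34+6-8=32; pred: 12+4-6=10
Step 4: prey: 32+6-6=32; pred: 10+3-5=8
Step 5: prey: 32+6-5=33; pred: 8+2-4=6
Step 6: prey: 33+6-3=36; pred: 6+1-3=4
Step 7: prey: 36+7-2=41; pred: 4+1-2=3
Step 8: prey: 41+8-2=47; pred: 3+1-1=3
Step 9: prey: 47+9-2=54; pred: 3+1-1=3
Step 10: prey: 54+10-3=61; pred: 3+1-1=3
Max prey = 61 at step 10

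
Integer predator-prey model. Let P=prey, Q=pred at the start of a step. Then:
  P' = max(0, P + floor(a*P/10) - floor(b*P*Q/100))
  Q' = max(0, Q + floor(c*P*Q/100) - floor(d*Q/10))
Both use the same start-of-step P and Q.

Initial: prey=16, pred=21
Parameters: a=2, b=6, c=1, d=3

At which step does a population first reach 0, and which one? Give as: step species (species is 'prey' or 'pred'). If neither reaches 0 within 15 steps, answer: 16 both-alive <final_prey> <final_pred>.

Answer: 1 prey

Derivation:
Step 1: prey: 16+3-20=0; pred: 21+3-6=18
First extinction: prey at step 1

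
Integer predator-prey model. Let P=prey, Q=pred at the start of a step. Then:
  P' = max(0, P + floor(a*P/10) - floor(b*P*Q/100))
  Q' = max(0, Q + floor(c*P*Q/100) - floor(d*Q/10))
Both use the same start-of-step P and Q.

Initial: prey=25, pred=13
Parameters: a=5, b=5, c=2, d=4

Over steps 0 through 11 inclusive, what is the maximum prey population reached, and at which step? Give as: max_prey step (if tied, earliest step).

Answer: 29 11

Derivation:
Step 1: prey: 25+12-16=21; pred: 13+6-5=14
Step 2: prey: 21+10-14=17; pred: 14+5-5=14
Step 3: prey: 17+8-11=14; pred: 14+4-5=13
Step 4: prey: 14+7-9=12; pred: 13+3-5=11
Step 5: prey: 12+6-6=12; pred: 11+2-4=9
Step 6: prey: 12+6-5=13; pred: 9+2-3=8
Step 7: prey: 13+6-5=14; pred: 8+2-3=7
Step 8: prey: 14+7-4=17; pred: 7+1-2=6
Step 9: prey: 17+8-5=20; pred: 6+2-2=6
Step 10: prey: 20+10-6=24; pred: 6+2-2=6
Step 11: prey: 24+12-7=29; pred: 6+2-2=6
Max prey = 29 at step 11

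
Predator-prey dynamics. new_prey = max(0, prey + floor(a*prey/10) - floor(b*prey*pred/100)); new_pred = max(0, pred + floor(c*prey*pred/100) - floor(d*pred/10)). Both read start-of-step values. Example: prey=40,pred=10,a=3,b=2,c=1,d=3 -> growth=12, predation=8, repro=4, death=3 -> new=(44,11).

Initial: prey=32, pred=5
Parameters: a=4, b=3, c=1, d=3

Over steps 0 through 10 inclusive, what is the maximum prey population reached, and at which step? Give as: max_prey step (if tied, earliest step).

Step 1: prey: 32+12-4=40; pred: 5+1-1=5
Step 2: prey: 40+16-6=50; pred: 5+2-1=6
Step 3: prey: 50+20-9=61; pred: 6+3-1=8
Step 4: prey: 61+24-14=71; pred: 8+4-2=10
Step 5: prey: 71+28-21=78; pred: 10+7-3=14
Step 6: prey: 78+31-32=77; pred: 14+10-4=20
Step 7: prey: 77+30-46=61; pred: 20+15-6=29
Step 8: prey: 61+24-53=32; pred: 29+17-8=38
Step 9: prey: 32+12-36=8; pred: 38+12-11=39
Step 10: prey: 8+3-9=2; pred: 39+3-11=31
Max prey = 78 at step 5

Answer: 78 5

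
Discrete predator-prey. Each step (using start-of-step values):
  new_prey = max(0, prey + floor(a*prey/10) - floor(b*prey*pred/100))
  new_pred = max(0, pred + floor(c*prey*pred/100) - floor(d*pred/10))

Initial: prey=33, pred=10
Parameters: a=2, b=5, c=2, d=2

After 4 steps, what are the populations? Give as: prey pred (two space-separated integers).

Step 1: prey: 33+6-16=23; pred: 10+6-2=14
Step 2: prey: 23+4-16=11; pred: 14+6-2=18
Step 3: prey: 11+2-9=4; pred: 18+3-3=18
Step 4: prey: 4+0-3=1; pred: 18+1-3=16

Answer: 1 16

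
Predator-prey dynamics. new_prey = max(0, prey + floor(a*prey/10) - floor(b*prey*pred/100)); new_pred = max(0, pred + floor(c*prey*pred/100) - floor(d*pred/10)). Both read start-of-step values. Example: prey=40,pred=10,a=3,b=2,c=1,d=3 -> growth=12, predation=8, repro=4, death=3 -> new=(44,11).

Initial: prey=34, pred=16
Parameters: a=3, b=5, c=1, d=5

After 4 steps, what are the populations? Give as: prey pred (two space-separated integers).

Step 1: prey: 34+10-27=17; pred: 16+5-8=13
Step 2: prey: 17+5-11=11; pred: 13+2-6=9
Step 3: prey: 11+3-4=10; pred: 9+0-4=5
Step 4: prey: 10+3-2=11; pred: 5+0-2=3

Answer: 11 3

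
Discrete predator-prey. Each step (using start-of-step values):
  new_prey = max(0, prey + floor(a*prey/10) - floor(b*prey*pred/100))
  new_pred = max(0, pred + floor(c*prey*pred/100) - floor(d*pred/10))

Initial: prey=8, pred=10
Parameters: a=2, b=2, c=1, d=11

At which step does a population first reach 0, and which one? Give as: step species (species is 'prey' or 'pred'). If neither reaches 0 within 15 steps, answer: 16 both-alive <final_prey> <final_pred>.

Answer: 1 pred

Derivation:
Step 1: prey: 8+1-1=8; pred: 10+0-11=0
First extinction: pred at step 1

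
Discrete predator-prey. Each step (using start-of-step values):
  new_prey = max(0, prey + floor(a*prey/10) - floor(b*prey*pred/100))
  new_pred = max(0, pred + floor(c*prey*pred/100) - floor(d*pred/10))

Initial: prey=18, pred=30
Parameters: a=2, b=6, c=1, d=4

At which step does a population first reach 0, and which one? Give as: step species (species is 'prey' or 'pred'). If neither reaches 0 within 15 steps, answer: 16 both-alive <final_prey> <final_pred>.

Step 1: prey: 18+3-32=0; pred: 30+5-12=23
First extinction: prey at step 1

Answer: 1 prey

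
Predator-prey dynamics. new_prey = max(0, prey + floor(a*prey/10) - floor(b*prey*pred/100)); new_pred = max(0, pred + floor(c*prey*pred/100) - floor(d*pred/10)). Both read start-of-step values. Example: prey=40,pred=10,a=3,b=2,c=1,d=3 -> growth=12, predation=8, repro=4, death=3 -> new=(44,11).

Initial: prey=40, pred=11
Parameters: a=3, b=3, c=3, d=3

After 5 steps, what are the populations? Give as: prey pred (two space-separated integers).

Answer: 0 33

Derivation:
Step 1: prey: 40+12-13=39; pred: 11+13-3=21
Step 2: prey: 39+11-24=26; pred: 21+24-6=39
Step 3: prey: 26+7-30=3; pred: 39+30-11=58
Step 4: prey: 3+0-5=0; pred: 58+5-17=46
Step 5: prey: 0+0-0=0; pred: 46+0-13=33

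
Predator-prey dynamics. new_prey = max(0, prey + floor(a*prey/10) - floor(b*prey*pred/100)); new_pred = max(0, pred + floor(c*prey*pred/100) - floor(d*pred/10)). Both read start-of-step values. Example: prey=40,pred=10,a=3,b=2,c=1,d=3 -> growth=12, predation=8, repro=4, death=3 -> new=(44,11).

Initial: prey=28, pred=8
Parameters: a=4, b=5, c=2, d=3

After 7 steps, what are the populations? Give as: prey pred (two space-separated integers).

Step 1: prey: 28+11-11=28; pred: 8+4-2=10
Step 2: prey: 28+11-14=25; pred: 10+5-3=12
Step 3: prey: 25+10-15=20; pred: 12+6-3=15
Step 4: prey: 20+8-15=13; pred: 15+6-4=17
Step 5: prey: 13+5-11=7; pred: 17+4-5=16
Step 6: prey: 7+2-5=4; pred: 16+2-4=14
Step 7: prey: 4+1-2=3; pred: 14+1-4=11

Answer: 3 11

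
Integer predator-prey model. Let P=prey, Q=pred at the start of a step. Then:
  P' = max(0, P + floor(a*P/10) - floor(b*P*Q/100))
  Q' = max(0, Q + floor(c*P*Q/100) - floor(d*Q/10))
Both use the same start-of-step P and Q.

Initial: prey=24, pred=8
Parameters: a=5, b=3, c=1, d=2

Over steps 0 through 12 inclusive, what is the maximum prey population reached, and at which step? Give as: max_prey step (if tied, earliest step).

Answer: 62 5

Derivation:
Step 1: prey: 24+12-5=31; pred: 8+1-1=8
Step 2: prey: 31+15-7=39; pred: 8+2-1=9
Step 3: prey: 39+19-10=48; pred: 9+3-1=11
Step 4: prey: 48+24-15=57; pred: 11+5-2=14
Step 5: prey: 57+28-23=62; pred: 14+7-2=19
Step 6: prey: 62+31-35=58; pred: 19+11-3=27
Step 7: prey: 58+29-46=41; pred: 27+15-5=37
Step 8: prey: 41+20-45=16; pred: 37+15-7=45
Step 9: prey: 16+8-21=3; pred: 45+7-9=43
Step 10: prey: 3+1-3=1; pred: 43+1-8=36
Step 11: prey: 1+0-1=0; pred: 36+0-7=29
Step 12: prey: 0+0-0=0; pred: 29+0-5=24
Max prey = 62 at step 5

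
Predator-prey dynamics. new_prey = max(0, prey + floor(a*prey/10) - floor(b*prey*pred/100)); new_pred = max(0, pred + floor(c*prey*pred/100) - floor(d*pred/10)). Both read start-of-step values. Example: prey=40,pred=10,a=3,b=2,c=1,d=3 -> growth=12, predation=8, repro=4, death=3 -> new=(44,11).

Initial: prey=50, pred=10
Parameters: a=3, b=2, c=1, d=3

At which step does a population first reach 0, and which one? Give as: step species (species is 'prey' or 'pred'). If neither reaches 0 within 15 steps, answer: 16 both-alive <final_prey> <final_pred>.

Step 1: prey: 50+15-10=55; pred: 10+5-3=12
Step 2: prey: 55+16-13=58; pred: 12+6-3=15
Step 3: prey: 58+17-17=58; pred: 15+8-4=19
Step 4: prey: 58+17-22=53; pred: 19+11-5=25
Step 5: prey: 53+15-26=42; pred: 25+13-7=31
Step 6: prey: 42+12-26=28; pred: 31+13-9=35
Step 7: prey: 28+8-19=17; pred: 35+9-10=34
Step 8: prey: 17+5-11=11; pred: 34+5-10=29
Step 9: prey: 11+3-6=8; pred: 29+3-8=24
Step 10: prey: 8+2-3=7; pred: 24+1-7=18
Step 11: prey: 7+2-2=7; pred: 18+1-5=14
Step 12: prey: 7+2-1=8; pred: 14+0-4=10
Step 13: prey: 8+2-1=9; pred: 10+0-3=7
Step 14: prey: 9+2-1=10; pred: 7+0-2=5
Step 15: prey: 10+3-1=12; pred: 5+0-1=4
No extinction within 15 steps

Answer: 16 both-alive 12 4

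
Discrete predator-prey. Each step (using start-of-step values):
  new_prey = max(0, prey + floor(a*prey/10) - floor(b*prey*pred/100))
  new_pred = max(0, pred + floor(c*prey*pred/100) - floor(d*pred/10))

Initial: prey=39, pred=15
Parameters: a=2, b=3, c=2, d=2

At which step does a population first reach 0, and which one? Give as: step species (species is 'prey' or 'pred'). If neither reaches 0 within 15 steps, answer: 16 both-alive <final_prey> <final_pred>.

Answer: 4 prey

Derivation:
Step 1: prey: 39+7-17=29; pred: 15+11-3=23
Step 2: prey: 29+5-20=14; pred: 23+13-4=32
Step 3: prey: 14+2-13=3; pred: 32+8-6=34
Step 4: prey: 3+0-3=0; pred: 34+2-6=30
First extinction: prey at step 4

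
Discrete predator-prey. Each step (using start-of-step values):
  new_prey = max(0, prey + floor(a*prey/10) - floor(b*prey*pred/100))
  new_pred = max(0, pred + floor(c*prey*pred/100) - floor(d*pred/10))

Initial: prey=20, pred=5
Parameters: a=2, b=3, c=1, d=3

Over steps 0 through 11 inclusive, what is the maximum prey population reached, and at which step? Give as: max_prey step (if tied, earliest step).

Step 1: prey: 20+4-3=21; pred: 5+1-1=5
Step 2: prey: 21+4-3=22; pred: 5+1-1=5
Step 3: prey: 22+4-3=23; pred: 5+1-1=5
Step 4: prey: 23+4-3=24; pred: 5+1-1=5
Step 5: prey: 24+4-3=25; pred: 5+1-1=5
Step 6: prey: 25+5-3=27; pred: 5+1-1=5
Step 7: prey: 27+5-4=28; pred: 5+1-1=5
Step 8: prey: 28+5-4=29; pred: 5+1-1=5
Step 9: prey: 29+5-4=30; pred: 5+1-1=5
Step 10: prey: 30+6-4=32; pred: 5+1-1=5
Step 11: prey: 32+6-4=34; pred: 5+1-1=5
Max prey = 34 at step 11

Answer: 34 11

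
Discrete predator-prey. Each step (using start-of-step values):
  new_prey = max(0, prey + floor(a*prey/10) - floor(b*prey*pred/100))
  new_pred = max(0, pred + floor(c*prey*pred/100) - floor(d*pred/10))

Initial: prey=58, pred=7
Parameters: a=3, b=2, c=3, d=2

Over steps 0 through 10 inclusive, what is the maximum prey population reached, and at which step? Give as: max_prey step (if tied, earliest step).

Step 1: prey: 58+17-8=67; pred: 7+12-1=18
Step 2: prey: 67+20-24=63; pred: 18+36-3=51
Step 3: prey: 63+18-64=17; pred: 51+96-10=137
Step 4: prey: 17+5-46=0; pred: 137+69-27=179
Step 5: prey: 0+0-0=0; pred: 179+0-35=144
Step 6: prey: 0+0-0=0; pred: 144+0-28=116
Step 7: prey: 0+0-0=0; pred: 116+0-23=93
Step 8: prey: 0+0-0=0; pred: 93+0-18=75
Step 9: prey: 0+0-0=0; pred: 75+0-15=60
Step 10: prey: 0+0-0=0; pred: 60+0-12=48
Max prey = 67 at step 1

Answer: 67 1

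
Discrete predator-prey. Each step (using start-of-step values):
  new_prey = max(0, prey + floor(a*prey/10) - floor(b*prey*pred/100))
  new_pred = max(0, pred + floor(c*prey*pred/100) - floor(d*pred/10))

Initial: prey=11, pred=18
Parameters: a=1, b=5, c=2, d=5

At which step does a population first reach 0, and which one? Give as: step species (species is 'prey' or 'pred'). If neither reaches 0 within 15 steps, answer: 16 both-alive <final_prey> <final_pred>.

Answer: 16 both-alive 2 1

Derivation:
Step 1: prey: 11+1-9=3; pred: 18+3-9=12
Step 2: prey: 3+0-1=2; pred: 12+0-6=6
Step 3: prey: 2+0-0=2; pred: 6+0-3=3
Step 4: prey: 2+0-0=2; pred: 3+0-1=2
Step 5: prey: 2+0-0=2; pred: 2+0-1=1
Step 6: prey: 2+0-0=2; pred: 1+0-0=1
Steps 7-15: state stable at prey=2, pred=1 (no change)
No extinction within 15 steps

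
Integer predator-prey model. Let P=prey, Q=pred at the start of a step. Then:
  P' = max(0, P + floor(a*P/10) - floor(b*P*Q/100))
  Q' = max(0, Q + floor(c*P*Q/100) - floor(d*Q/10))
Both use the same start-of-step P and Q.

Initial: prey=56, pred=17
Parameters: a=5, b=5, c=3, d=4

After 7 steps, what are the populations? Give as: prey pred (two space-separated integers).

Answer: 0 6

Derivation:
Step 1: prey: 56+28-47=37; pred: 17+28-6=39
Step 2: prey: 37+18-72=0; pred: 39+43-15=67
Step 3: prey: 0+0-0=0; pred: 67+0-26=41
Step 4: prey: 0+0-0=0; pred: 41+0-16=25
Step 5: prey: 0+0-0=0; pred: 25+0-10=15
Step 6: prey: 0+0-0=0; pred: 15+0-6=9
Step 7: prey: 0+0-0=0; pred: 9+0-3=6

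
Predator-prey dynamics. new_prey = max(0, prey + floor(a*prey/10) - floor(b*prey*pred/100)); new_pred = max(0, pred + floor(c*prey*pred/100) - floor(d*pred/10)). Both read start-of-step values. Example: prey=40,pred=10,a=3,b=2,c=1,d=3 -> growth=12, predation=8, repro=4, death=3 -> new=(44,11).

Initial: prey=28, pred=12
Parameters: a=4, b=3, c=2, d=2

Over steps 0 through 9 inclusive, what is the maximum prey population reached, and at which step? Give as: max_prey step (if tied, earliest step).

Answer: 29 1

Derivation:
Step 1: prey: 28+11-10=29; pred: 12+6-2=16
Step 2: prey: 29+11-13=27; pred: 16+9-3=22
Step 3: prey: 27+10-17=20; pred: 22+11-4=29
Step 4: prey: 20+8-17=11; pred: 29+11-5=35
Step 5: prey: 11+4-11=4; pred: 35+7-7=35
Step 6: prey: 4+1-4=1; pred: 35+2-7=30
Step 7: prey: 1+0-0=1; pred: 30+0-6=24
Step 8: prey: 1+0-0=1; pred: 24+0-4=20
Step 9: prey: 1+0-0=1; pred: 20+0-4=16
Max prey = 29 at step 1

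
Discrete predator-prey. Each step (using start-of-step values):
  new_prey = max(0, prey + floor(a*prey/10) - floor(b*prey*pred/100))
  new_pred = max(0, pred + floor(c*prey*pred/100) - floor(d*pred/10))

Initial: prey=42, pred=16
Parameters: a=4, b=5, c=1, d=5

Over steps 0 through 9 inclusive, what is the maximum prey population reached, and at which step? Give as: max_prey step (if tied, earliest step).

Answer: 75 9

Derivation:
Step 1: prey: 42+16-33=25; pred: 16+6-8=14
Step 2: prey: 25+10-17=18; pred: 14+3-7=10
Step 3: prey: 18+7-9=16; pred: 10+1-5=6
Step 4: prey: 16+6-4=18; pred: 6+0-3=3
Step 5: prey: 18+7-2=23; pred: 3+0-1=2
Step 6: prey: 23+9-2=30; pred: 2+0-1=1
Step 7: prey: 30+12-1=41; pred: 1+0-0=1
Step 8: prey: 41+16-2=55; pred: 1+0-0=1
Step 9: prey: 55+22-2=75; pred: 1+0-0=1
Max prey = 75 at step 9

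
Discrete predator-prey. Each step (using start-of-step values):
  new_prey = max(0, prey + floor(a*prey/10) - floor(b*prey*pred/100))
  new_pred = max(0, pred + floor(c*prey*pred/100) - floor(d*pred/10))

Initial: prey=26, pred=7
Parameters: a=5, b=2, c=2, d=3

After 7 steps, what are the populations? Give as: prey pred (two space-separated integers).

Step 1: prey: 26+13-3=36; pred: 7+3-2=8
Step 2: prey: 36+18-5=49; pred: 8+5-2=11
Step 3: prey: 49+24-10=63; pred: 11+10-3=18
Step 4: prey: 63+31-22=72; pred: 18+22-5=35
Step 5: prey: 72+36-50=58; pred: 35+50-10=75
Step 6: prey: 58+29-87=0; pred: 75+87-22=140
Step 7: prey: 0+0-0=0; pred: 140+0-42=98

Answer: 0 98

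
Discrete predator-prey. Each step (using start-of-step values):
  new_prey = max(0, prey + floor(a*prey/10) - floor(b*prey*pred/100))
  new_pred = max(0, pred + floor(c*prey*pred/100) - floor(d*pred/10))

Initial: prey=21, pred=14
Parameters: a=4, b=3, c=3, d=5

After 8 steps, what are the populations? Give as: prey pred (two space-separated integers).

Answer: 11 9

Derivation:
Step 1: prey: 21+8-8=21; pred: 14+8-7=15
Step 2: prey: 21+8-9=20; pred: 15+9-7=17
Step 3: prey: 20+8-10=18; pred: 17+10-8=19
Step 4: prey: 18+7-10=15; pred: 19+10-9=20
Step 5: prey: 15+6-9=12; pred: 20+9-10=19
Step 6: prey: 12+4-6=10; pred: 19+6-9=16
Step 7: prey: 10+4-4=10; pred: 16+4-8=12
Step 8: prey: 10+4-3=11; pred: 12+3-6=9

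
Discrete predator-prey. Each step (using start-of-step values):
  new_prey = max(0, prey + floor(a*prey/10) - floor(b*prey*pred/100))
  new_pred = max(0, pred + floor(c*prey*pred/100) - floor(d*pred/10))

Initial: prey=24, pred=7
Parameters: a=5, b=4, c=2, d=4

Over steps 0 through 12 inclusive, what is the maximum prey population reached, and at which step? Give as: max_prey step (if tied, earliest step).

Answer: 43 4

Derivation:
Step 1: prey: 24+12-6=30; pred: 7+3-2=8
Step 2: prey: 30+15-9=36; pred: 8+4-3=9
Step 3: prey: 36+18-12=42; pred: 9+6-3=12
Step 4: prey: 42+21-20=43; pred: 12+10-4=18
Step 5: prey: 43+21-30=34; pred: 18+15-7=26
Step 6: prey: 34+17-35=16; pred: 26+17-10=33
Step 7: prey: 16+8-21=3; pred: 33+10-13=30
Step 8: prey: 3+1-3=1; pred: 30+1-12=19
Step 9: prey: 1+0-0=1; pred: 19+0-7=12
Step 10: prey: 1+0-0=1; pred: 12+0-4=8
Step 11: prey: 1+0-0=1; pred: 8+0-3=5
Step 12: prey: 1+0-0=1; pred: 5+0-2=3
Max prey = 43 at step 4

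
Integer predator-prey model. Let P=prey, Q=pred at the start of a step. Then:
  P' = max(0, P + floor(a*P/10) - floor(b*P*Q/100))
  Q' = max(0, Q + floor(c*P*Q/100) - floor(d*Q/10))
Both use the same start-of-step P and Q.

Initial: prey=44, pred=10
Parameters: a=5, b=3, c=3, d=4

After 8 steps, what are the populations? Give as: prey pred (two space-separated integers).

Step 1: prey: 44+22-13=53; pred: 10+13-4=19
Step 2: prey: 53+26-30=49; pred: 19+30-7=42
Step 3: prey: 49+24-61=12; pred: 42+61-16=87
Step 4: prey: 12+6-31=0; pred: 87+31-34=84
Step 5: prey: 0+0-0=0; pred: 84+0-33=51
Step 6: prey: 0+0-0=0; pred: 51+0-20=31
Step 7: prey: 0+0-0=0; pred: 31+0-12=19
Step 8: prey: 0+0-0=0; pred: 19+0-7=12

Answer: 0 12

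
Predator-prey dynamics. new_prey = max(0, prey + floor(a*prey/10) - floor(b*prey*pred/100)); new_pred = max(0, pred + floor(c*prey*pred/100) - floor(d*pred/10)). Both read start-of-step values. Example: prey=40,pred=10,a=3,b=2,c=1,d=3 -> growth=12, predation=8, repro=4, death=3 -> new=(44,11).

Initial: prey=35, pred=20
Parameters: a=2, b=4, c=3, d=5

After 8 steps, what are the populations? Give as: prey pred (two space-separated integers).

Answer: 0 1

Derivation:
Step 1: prey: 35+7-28=14; pred: 20+21-10=31
Step 2: prey: 14+2-17=0; pred: 31+13-15=29
Step 3: prey: 0+0-0=0; pred: 29+0-14=15
Step 4: prey: 0+0-0=0; pred: 15+0-7=8
Step 5: prey: 0+0-0=0; pred: 8+0-4=4
Step 6: prey: 0+0-0=0; pred: 4+0-2=2
Step 7: prey: 0+0-0=0; pred: 2+0-1=1
Step 8: prey: 0+0-0=0; pred: 1+0-0=1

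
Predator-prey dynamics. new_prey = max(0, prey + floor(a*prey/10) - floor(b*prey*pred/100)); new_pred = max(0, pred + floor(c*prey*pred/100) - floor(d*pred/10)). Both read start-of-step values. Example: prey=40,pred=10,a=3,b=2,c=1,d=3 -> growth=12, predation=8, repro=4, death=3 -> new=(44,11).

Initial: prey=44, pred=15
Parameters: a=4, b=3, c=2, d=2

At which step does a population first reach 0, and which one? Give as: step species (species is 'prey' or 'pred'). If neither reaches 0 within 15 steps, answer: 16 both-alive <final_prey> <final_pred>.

Step 1: prey: 44+17-19=42; pred: 15+13-3=25
Step 2: prey: 42+16-31=27; pred: 25+21-5=41
Step 3: prey: 27+10-33=4; pred: 41+22-8=55
Step 4: prey: 4+1-6=0; pred: 55+4-11=48
First extinction: prey at step 4

Answer: 4 prey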